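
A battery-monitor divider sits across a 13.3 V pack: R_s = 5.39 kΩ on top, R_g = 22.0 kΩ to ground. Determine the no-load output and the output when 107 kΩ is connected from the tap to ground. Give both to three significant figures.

Open-circuit: V = 13.3 × 22.0/(5.39 + 22.0) = 10.7 V.
With the load, R_g becomes R_g‖R_L = 18.25 kΩ, so V = 13.3 × 18.25/23.64 = 10.3 V.

Unloaded: 10.7 V; loaded: 10.3 V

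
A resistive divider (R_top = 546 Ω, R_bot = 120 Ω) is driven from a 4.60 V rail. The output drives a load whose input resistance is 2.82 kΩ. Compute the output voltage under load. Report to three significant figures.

V_out ≈ 0.801 V

The load sits in parallel with R_bot: R_bot‖R_L = (120 × 2820) / (120 + 2820) = 115.1 Ω.
V_out = 4.60 × 115.1 / (546 + 115.1) = 4.60 × 115.1/661.1 = 0.801 V.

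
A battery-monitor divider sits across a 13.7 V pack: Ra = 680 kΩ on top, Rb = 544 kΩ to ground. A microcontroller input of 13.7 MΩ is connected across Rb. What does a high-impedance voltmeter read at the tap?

V_out ≈ 5.96 V

The load sits in parallel with Rb: Rb‖R_L = (544 × 13700) / (544 + 13700) = 523.2 kΩ.
V_out = 13.7 × 523.2 / (680 + 523.2) = 13.7 × 523.2/1203 = 5.96 V.
(Unloaded it would have been 6.09 V.)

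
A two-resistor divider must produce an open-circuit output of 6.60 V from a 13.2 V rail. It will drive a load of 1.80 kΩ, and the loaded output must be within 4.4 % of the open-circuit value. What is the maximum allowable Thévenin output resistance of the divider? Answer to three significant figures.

Loading drop = R_th/(R_th + R_L) ≤ 0.0440, so R_th ≤ R_L · ε/(1−ε) = 1.80 kΩ × 0.0440/0.9560 = 82.8 Ω.

R_th ≤ 82.8 Ω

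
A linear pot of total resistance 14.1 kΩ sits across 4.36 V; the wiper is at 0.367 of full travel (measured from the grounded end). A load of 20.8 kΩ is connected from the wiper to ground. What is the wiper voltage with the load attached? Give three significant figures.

V ≈ 1.38 V

The wiper splits the pot into (1−α)R = 8.925 kΩ above and αR = 5.175 kΩ below.
Lower section ‖ load = 4.144 kΩ.
V_wiper = 4.36 × 4.144/(8.925 + 4.144) = 1.38 V.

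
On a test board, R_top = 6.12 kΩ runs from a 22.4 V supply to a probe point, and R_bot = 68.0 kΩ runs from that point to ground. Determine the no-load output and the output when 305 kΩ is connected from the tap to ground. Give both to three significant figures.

Unloaded: 20.6 V; loaded: 20.2 V

Open-circuit: V = 22.4 × 68.0/(6.12 + 68.0) = 20.6 V.
With the load, R_bot becomes R_bot‖R_L = 55.60 kΩ, so V = 22.4 × 55.60/61.72 = 20.2 V.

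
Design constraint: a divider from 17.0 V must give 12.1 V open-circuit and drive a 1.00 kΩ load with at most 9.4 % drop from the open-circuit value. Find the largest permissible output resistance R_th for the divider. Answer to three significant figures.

Loading drop = R_th/(R_th + R_L) ≤ 0.0940, so R_th ≤ R_L · ε/(1−ε) = 1.00 kΩ × 0.0940/0.9060 = 104 Ω.
(Any R1, R2 with R2/(R1+R2) = 0.712 and R1‖R2 ≤ 104 Ω will meet the spec.)

R_th ≤ 104 Ω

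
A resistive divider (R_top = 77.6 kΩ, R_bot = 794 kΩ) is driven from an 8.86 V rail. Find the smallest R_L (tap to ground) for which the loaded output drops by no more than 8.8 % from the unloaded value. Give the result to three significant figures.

R_L(min) ≈ 733 kΩ

Output resistance R_th = R_top‖R_bot = (77.6 × 794)/871.6 = 70.69 kΩ.
The fractional drop is R_th/(R_th + R_L); requiring this ≤ 0.0880 gives R_L ≥ R_th(1/0.0880 − 1) = 70.69 × 10.36 = 733 kΩ.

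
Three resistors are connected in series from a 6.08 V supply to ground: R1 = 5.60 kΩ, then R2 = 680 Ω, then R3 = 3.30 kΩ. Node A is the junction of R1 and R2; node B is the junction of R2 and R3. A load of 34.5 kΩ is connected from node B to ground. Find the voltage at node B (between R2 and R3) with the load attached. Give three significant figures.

At node B, R3 is in parallel with the load: R3‖R_L = 3012 Ω.
Below node A the resistance is R2 + (R3‖R_L) = 3692 Ω, so V_A = 6.08 × 3692/9292 = 2.416 V.
Then V_B = V_A × (R3‖R_L)/(R2 + R3‖R_L) = 2.416 × 3012/3692 = 1.97 V.

V ≈ 1.97 V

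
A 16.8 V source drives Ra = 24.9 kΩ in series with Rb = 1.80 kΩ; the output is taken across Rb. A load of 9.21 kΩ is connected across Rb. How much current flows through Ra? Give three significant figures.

Rb‖R_L = 1.506 kΩ, so the source sees Ra + Rb‖R_L = 26.41 kΩ.
I = 16.8 V / 26.41 kΩ = 0.636 mA.

I ≈ 0.636 mA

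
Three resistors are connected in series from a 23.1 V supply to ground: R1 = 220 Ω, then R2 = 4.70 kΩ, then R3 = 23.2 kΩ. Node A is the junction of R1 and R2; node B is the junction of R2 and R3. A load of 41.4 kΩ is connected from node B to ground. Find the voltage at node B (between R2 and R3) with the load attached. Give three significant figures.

At node B, R3 is in parallel with the load: R3‖R_L = 14870 Ω.
Below node A the resistance is R2 + (R3‖R_L) = 19570 Ω, so V_A = 23.1 × 19570/19790 = 22.84 V.
Then V_B = V_A × (R3‖R_L)/(R2 + R3‖R_L) = 22.84 × 14870/19570 = 17.4 V.

V ≈ 17.4 V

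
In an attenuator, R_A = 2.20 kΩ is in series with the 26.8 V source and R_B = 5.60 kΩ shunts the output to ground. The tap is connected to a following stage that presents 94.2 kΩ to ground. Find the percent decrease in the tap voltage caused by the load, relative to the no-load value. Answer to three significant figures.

1.65 %

The divider's output (Thévenin) resistance is R_A‖R_B = 1.579 kΩ.
Fractional drop under load = R_th/(R_th + R_L) = 1.579 / (1.579 + 94.2) = 0.01649.
So the output falls by 1.65 %.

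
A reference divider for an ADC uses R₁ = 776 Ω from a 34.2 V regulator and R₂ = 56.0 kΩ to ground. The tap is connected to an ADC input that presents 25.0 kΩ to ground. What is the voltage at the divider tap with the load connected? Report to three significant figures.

The load sits in parallel with R₂: R₂‖R_L = (56000 × 25000) / (56000 + 25000) = 17280 Ω.
V_out = 34.2 × 17280 / (776 + 17280) = 34.2 × 17280/18060 = 32.7 V.
(Unloaded it would have been 33.7 V.)

V_out ≈ 32.7 V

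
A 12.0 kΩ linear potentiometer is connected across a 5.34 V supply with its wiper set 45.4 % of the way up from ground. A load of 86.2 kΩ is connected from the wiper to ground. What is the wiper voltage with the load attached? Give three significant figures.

V ≈ 2.34 V

The wiper splits the pot into (1−α)R = 6.552 kΩ above and αR = 5.448 kΩ below.
Lower section ‖ load = 5.124 kΩ.
V_wiper = 5.34 × 5.124/(6.552 + 5.124) = 2.34 V.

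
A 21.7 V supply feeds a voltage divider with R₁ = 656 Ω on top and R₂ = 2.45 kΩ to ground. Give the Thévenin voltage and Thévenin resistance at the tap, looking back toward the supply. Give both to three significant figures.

V_th = 17.1 V, R_th = 517 Ω

V_th is the open-circuit tap voltage: 21.7 × 2450/(656 + 2450) = 17.1 V.
With the supply zeroed, R₁ and R₂ appear in parallel from the tap: R_th = R₁‖R₂ = (656 × 2450)/3106 = 517 Ω.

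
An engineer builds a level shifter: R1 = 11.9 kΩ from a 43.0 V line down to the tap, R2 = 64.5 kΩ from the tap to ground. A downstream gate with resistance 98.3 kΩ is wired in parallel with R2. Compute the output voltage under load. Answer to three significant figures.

V_out ≈ 32.9 V

The load sits in parallel with R2: R2‖R_L = (64.5 × 98.3) / (64.5 + 98.3) = 38.95 kΩ.
V_out = 43.0 × 38.95 / (11.9 + 38.95) = 43.0 × 38.95/50.85 = 32.9 V.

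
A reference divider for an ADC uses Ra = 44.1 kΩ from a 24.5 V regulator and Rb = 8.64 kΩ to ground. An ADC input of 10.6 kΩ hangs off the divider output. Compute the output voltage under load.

The load sits in parallel with Rb: Rb‖R_L = (8.64 × 10.6) / (8.64 + 10.6) = 4.760 kΩ.
V_out = 24.5 × 4.760 / (44.1 + 4.760) = 24.5 × 4.760/48.86 = 2.39 V.
(Unloaded it would have been 4.01 V.)

V_out ≈ 2.39 V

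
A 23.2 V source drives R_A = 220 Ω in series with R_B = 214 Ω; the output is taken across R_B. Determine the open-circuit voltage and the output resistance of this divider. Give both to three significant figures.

V_th is the open-circuit tap voltage: 23.2 × 214/(220 + 214) = 11.4 V.
With the supply zeroed, R_A and R_B appear in parallel from the tap: R_th = R_A‖R_B = (220 × 214)/434.0 = 108 Ω.

V_th = 11.4 V, R_th = 108 Ω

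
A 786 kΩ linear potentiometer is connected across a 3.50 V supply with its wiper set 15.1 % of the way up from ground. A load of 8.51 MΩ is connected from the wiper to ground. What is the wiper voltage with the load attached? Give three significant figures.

The wiper splits the pot into (1−α)R = 667.3 kΩ above and αR = 118.7 kΩ below.
Lower section ‖ load = 117.1 kΩ.
V_wiper = 3.50 × 117.1/(667.3 + 117.1) = 0.522 V.

V ≈ 0.522 V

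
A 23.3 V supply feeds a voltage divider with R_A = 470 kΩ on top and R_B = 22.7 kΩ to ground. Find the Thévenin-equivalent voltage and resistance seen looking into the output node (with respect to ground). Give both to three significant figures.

V_th = 1.07 V, R_th = 21.7 kΩ

V_th is the open-circuit tap voltage: 23.3 × 22.7/(470 + 22.7) = 1.07 V.
With the supply zeroed, R_A and R_B appear in parallel from the tap: R_th = R_A‖R_B = (470 × 22.7)/492.7 = 21.7 kΩ.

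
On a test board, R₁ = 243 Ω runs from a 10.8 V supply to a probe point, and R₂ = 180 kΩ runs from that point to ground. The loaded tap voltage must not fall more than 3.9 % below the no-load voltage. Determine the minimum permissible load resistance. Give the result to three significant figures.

Output resistance R_th = R₁‖R₂ = (243 × 180000)/180200 = 242.7 Ω.
The fractional drop is R_th/(R_th + R_L); requiring this ≤ 0.0390 gives R_L ≥ R_th(1/0.0390 − 1) = 242.7 × 24.64 = 5.98 kΩ.

R_L(min) ≈ 5.98 kΩ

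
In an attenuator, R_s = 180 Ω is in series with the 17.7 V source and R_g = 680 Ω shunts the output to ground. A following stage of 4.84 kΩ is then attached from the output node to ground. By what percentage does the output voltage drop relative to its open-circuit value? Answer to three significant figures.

The divider's output (Thévenin) resistance is R_s‖R_g = 142.3 Ω.
Fractional drop under load = R_th/(R_th + R_L) = 142.3 / (142.3 + 4840) = 0.02857.
So the output falls by 2.86 %.

2.86 %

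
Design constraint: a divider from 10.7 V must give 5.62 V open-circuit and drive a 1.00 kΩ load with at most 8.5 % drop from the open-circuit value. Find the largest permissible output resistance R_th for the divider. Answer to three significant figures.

R_th ≤ 92.9 Ω

Loading drop = R_th/(R_th + R_L) ≤ 0.0850, so R_th ≤ R_L · ε/(1−ε) = 1.00 kΩ × 0.0850/0.9150 = 92.9 Ω.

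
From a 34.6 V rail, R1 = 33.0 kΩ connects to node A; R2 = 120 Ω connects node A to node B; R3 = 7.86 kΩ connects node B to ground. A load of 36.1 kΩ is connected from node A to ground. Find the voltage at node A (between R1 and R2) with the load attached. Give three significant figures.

Below node A the series string R2+R3 = 7980 Ω sits in parallel with the 36100 Ω load: 6535 Ω.
V_A = 34.6 × 6535/(33000 + 6535) = 5.72 V.

V ≈ 5.72 V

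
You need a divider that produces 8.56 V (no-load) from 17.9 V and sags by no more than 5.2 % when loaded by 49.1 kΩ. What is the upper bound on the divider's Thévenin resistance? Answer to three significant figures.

Loading drop = R_th/(R_th + R_L) ≤ 0.0520, so R_th ≤ R_L · ε/(1−ε) = 49.1 kΩ × 0.0520/0.9480 = 2.69 kΩ.
(Any R1, R2 with R2/(R1+R2) = 0.478 and R1‖R2 ≤ 2.69 kΩ will meet the spec.)

R_th ≤ 2.69 kΩ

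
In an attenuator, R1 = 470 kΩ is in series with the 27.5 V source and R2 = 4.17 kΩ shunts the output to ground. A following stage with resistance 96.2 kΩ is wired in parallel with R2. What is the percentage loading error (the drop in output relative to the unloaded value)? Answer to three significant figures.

4.12 %

The divider's output (Thévenin) resistance is R1‖R2 = 4.133 kΩ.
Fractional drop under load = R_th/(R_th + R_L) = 4.133 / (4.133 + 96.2) = 0.04120.
So the output falls by 4.12 %.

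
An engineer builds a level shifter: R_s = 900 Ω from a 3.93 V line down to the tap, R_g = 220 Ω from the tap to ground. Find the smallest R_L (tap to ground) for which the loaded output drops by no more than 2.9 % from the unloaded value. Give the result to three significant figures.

Output resistance R_th = R_s‖R_g = (900 × 220)/1120 = 176.8 Ω.
The fractional drop is R_th/(R_th + R_L); requiring this ≤ 0.0290 gives R_L ≥ R_th(1/0.0290 − 1) = 176.8 × 33.48 = 5.92 kΩ.

R_L(min) ≈ 5.92 kΩ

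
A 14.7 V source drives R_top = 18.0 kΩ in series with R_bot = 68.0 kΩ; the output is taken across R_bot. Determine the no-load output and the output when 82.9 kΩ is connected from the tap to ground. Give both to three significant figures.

Unloaded: 11.6 V; loaded: 9.92 V

Open-circuit: V = 14.7 × 68.0/(18.0 + 68.0) = 11.6 V.
With the load, R_bot becomes R_bot‖R_L = 37.36 kΩ, so V = 14.7 × 37.36/55.36 = 9.92 V.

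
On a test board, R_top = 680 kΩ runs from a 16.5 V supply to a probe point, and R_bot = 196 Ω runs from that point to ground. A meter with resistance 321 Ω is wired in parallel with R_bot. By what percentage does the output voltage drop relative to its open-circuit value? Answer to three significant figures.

The divider's output (Thévenin) resistance is R_top‖R_bot = 195.9 Ω.
Fractional drop under load = R_th/(R_th + R_L) = 195.9 / (195.9 + 321) = 0.3790.
So the output falls by 37.9 %.

37.9 %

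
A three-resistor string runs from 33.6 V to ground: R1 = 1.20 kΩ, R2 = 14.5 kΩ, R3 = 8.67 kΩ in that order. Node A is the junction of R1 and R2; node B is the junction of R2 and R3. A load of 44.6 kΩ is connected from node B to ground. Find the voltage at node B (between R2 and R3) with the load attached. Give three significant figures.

At node B, R3 is in parallel with the load: R3‖R_L = 7.259 kΩ.
Below node A the resistance is R2 + (R3‖R_L) = 21.76 kΩ, so V_A = 33.6 × 21.76/22.96 = 31.84 V.
Then V_B = V_A × (R3‖R_L)/(R2 + R3‖R_L) = 31.84 × 7.259/21.76 = 10.6 V.

V ≈ 10.6 V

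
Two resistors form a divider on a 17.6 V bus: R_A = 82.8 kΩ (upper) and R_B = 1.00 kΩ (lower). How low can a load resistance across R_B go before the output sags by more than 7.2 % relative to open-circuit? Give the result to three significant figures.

Output resistance R_th = R_A‖R_B = (82800 × 1000)/83800 = 988.1 Ω.
The fractional drop is R_th/(R_th + R_L); requiring this ≤ 0.0720 gives R_L ≥ R_th(1/0.0720 − 1) = 988.1 × 12.89 = 12.7 kΩ.

R_L(min) ≈ 12.7 kΩ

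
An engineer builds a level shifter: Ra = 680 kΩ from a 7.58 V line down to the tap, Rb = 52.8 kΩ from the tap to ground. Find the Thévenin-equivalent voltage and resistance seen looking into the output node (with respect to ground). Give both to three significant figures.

V_th is the open-circuit tap voltage: 7.58 × 52.8/(680 + 52.8) = 0.546 V.
With the supply zeroed, Ra and Rb appear in parallel from the tap: R_th = Ra‖Rb = (680 × 52.8)/732.8 = 49.0 kΩ.

V_th = 0.546 V, R_th = 49.0 kΩ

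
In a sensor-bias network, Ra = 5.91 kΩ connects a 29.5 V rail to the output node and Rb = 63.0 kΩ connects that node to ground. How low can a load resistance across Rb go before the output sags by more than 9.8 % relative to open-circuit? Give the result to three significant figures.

Output resistance R_th = Ra‖Rb = (5.91 × 63.0)/68.91 = 5.403 kΩ.
The fractional drop is R_th/(R_th + R_L); requiring this ≤ 0.0980 gives R_L ≥ R_th(1/0.0980 − 1) = 5.403 × 9.204 = 49.7 kΩ.

R_L(min) ≈ 49.7 kΩ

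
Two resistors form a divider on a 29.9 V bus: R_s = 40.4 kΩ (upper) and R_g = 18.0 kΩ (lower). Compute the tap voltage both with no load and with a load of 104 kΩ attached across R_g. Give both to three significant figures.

Unloaded: 9.22 V; loaded: 8.23 V

Open-circuit: V = 29.9 × 18.0/(40.4 + 18.0) = 9.22 V.
With the load, R_g becomes R_g‖R_L = 15.34 kΩ, so V = 29.9 × 15.34/55.74 = 8.23 V.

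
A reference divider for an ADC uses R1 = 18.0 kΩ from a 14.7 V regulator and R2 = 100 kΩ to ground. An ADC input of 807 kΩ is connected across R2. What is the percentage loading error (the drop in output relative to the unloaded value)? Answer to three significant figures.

The divider's output (Thévenin) resistance is R1‖R2 = 15.25 kΩ.
Fractional drop under load = R_th/(R_th + R_L) = 15.25 / (15.25 + 807) = 0.01855.
So the output falls by 1.86 %.

1.86 %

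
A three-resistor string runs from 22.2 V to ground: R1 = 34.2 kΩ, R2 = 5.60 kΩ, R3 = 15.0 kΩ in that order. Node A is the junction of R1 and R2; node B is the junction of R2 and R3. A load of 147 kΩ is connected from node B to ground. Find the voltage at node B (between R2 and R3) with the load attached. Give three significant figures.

V ≈ 5.66 V

At node B, R3 is in parallel with the load: R3‖R_L = 13.61 kΩ.
Below node A the resistance is R2 + (R3‖R_L) = 19.21 kΩ, so V_A = 22.2 × 19.21/53.41 = 7.985 V.
Then V_B = V_A × (R3‖R_L)/(R2 + R3‖R_L) = 7.985 × 13.61/19.21 = 5.66 V.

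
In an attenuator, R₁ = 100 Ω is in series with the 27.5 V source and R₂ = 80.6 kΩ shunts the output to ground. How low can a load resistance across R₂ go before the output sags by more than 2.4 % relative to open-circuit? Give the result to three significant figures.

Output resistance R_th = R₁‖R₂ = (100 × 80600)/80700 = 99.88 Ω.
The fractional drop is R_th/(R_th + R_L); requiring this ≤ 0.0240 gives R_L ≥ R_th(1/0.0240 − 1) = 99.88 × 40.67 = 4.06 kΩ.

R_L(min) ≈ 4.06 kΩ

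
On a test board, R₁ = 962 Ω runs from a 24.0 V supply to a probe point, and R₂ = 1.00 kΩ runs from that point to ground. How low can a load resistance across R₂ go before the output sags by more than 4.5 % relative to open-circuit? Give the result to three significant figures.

Output resistance R_th = R₁‖R₂ = (962 × 1000)/1962 = 490.3 Ω.
The fractional drop is R_th/(R_th + R_L); requiring this ≤ 0.0450 gives R_L ≥ R_th(1/0.0450 − 1) = 490.3 × 21.22 = 10.4 kΩ.

R_L(min) ≈ 10.4 kΩ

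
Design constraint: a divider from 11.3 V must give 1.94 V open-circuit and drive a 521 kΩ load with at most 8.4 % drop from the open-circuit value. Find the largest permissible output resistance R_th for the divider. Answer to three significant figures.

Loading drop = R_th/(R_th + R_L) ≤ 0.0840, so R_th ≤ R_L · ε/(1−ε) = 521 kΩ × 0.0840/0.9160 = 47.8 kΩ.

R_th ≤ 47.8 kΩ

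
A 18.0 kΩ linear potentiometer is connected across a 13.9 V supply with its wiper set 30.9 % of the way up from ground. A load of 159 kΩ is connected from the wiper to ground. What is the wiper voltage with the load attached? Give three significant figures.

The wiper splits the pot into (1−α)R = 12.44 kΩ above and αR = 5.562 kΩ below.
Lower section ‖ load = 5.374 kΩ.
V_wiper = 13.9 × 5.374/(12.44 + 5.374) = 4.19 V.

V ≈ 4.19 V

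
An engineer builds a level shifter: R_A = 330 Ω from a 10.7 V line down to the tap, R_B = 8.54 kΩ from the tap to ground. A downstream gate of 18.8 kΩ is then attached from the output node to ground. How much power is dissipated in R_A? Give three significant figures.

Total resistance from the source is R_A + (R_B‖R_L) = 6202 Ω, so I = 10.7/6202 Ω = 1.725 mA.
P = I²·R_A = (1.725 mA)² × 330 Ω = 0.982 mW.

P ≈ 0.982 mW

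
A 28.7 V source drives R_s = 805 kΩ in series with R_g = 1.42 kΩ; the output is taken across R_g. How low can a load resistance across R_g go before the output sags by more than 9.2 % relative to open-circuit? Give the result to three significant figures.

Output resistance R_th = R_s‖R_g = (805 × 1.42)/806.4 = 1.417 kΩ.
The fractional drop is R_th/(R_th + R_L); requiring this ≤ 0.0920 gives R_L ≥ R_th(1/0.0920 − 1) = 1.417 × 9.870 = 14.0 kΩ.

R_L(min) ≈ 14.0 kΩ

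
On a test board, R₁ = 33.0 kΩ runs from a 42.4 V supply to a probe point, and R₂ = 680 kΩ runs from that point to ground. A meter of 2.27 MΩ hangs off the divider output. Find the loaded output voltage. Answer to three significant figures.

The load sits in parallel with R₂: R₂‖R_L = (680 × 2270) / (680 + 2270) = 523.3 kΩ.
V_out = 42.4 × 523.3 / (33.0 + 523.3) = 42.4 × 523.3/556.3 = 39.9 V.
(Unloaded it would have been 40.4 V.)

V_out ≈ 39.9 V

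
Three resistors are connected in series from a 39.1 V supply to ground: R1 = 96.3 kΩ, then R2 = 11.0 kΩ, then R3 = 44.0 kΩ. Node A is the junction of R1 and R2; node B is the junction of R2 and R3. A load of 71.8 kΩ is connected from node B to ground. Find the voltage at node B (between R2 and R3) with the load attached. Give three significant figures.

V ≈ 7.93 V

At node B, R3 is in parallel with the load: R3‖R_L = 27.28 kΩ.
Below node A the resistance is R2 + (R3‖R_L) = 38.28 kΩ, so V_A = 39.1 × 38.28/134.6 = 11.12 V.
Then V_B = V_A × (R3‖R_L)/(R2 + R3‖R_L) = 11.12 × 27.28/38.28 = 7.93 V.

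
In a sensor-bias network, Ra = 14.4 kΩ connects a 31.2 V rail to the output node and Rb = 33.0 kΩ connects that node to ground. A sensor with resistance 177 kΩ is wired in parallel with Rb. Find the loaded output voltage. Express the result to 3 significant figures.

V_out ≈ 20.6 V

The load sits in parallel with Rb: Rb‖R_L = (33.0 × 177) / (33.0 + 177) = 27.81 kΩ.
V_out = 31.2 × 27.81 / (14.4 + 27.81) = 31.2 × 27.81/42.21 = 20.6 V.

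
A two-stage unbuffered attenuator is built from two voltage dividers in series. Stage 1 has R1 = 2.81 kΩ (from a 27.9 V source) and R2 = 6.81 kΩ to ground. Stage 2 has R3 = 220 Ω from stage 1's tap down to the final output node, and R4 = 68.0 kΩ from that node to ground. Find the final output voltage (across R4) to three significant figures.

V_out ≈ 19.1 V

Stage 2 presents R3+R4 = 68220 Ω as a load on stage 1's tap.
Stage 1's lower leg becomes R2‖(R3+R4) = 6192 Ω, so V_mid = 27.9 × 6192/9002 = 19.19 V.
Stage 2 is itself unloaded: V_out = V_mid × R4/(R3+R4) = 19.19 × 68000/68220 = 19.1 V.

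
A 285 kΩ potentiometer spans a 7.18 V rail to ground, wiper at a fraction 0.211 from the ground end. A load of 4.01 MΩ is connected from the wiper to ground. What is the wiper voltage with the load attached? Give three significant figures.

The wiper splits the pot into (1−α)R = 224.9 kΩ above and αR = 60.13 kΩ below.
Lower section ‖ load = 59.25 kΩ.
V_wiper = 7.18 × 59.25/(224.9 + 59.25) = 1.50 V.

V ≈ 1.50 V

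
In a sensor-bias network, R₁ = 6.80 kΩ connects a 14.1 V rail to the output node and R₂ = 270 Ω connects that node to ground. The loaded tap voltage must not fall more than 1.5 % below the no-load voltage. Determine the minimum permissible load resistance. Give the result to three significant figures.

R_L(min) ≈ 17.1 kΩ

Output resistance R_th = R₁‖R₂ = (6800 × 270)/7070 = 259.7 Ω.
The fractional drop is R_th/(R_th + R_L); requiring this ≤ 0.0150 gives R_L ≥ R_th(1/0.0150 − 1) = 259.7 × 65.67 = 17.1 kΩ.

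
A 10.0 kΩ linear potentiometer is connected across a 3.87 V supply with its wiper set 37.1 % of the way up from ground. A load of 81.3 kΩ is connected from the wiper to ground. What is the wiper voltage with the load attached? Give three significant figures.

V ≈ 1.40 V

The wiper splits the pot into (1−α)R = 6.290 kΩ above and αR = 3.710 kΩ below.
Lower section ‖ load = 3.548 kΩ.
V_wiper = 3.87 × 3.548/(6.290 + 3.548) = 1.40 V.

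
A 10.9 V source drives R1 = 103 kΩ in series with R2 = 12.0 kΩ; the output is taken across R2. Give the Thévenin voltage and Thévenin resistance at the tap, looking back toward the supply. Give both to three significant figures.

V_th = 1.14 V, R_th = 10.7 kΩ

V_th is the open-circuit tap voltage: 10.9 × 12.0/(103 + 12.0) = 1.14 V.
With the supply zeroed, R1 and R2 appear in parallel from the tap: R_th = R1‖R2 = (103 × 12.0)/115.0 = 10.7 kΩ.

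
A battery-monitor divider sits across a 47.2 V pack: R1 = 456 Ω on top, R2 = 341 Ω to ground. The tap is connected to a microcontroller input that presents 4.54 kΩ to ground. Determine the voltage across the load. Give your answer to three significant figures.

V_out ≈ 19.4 V

The load sits in parallel with R2: R2‖R_L = (341 × 4540) / (341 + 4540) = 317.2 Ω.
V_out = 47.2 × 317.2 / (456 + 317.2) = 47.2 × 317.2/773.2 = 19.4 V.
(Unloaded it would have been 20.2 V.)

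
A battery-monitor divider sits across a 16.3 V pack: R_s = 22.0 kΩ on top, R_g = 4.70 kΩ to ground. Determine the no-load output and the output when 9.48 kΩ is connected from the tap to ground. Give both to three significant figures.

Unloaded: 2.87 V; loaded: 2.04 V

Open-circuit: V = 16.3 × 4.70/(22.0 + 4.70) = 2.87 V.
With the load, R_g becomes R_g‖R_L = 3.142 kΩ, so V = 16.3 × 3.142/25.14 = 2.04 V.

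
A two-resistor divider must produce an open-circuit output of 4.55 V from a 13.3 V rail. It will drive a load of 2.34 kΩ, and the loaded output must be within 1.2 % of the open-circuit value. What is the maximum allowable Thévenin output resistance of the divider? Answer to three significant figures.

Loading drop = R_th/(R_th + R_L) ≤ 0.0120, so R_th ≤ R_L · ε/(1−ε) = 2.34 kΩ × 0.0120/0.9880 = 28.4 Ω.

R_th ≤ 28.4 Ω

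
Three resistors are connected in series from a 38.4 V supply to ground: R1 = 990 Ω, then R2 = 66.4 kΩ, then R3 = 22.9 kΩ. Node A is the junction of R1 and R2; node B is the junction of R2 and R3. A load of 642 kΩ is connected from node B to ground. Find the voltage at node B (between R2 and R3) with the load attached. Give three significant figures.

At node B, R3 is in parallel with the load: R3‖R_L = 22110 Ω.
Below node A the resistance is R2 + (R3‖R_L) = 88510 Ω, so V_A = 38.4 × 88510/89500 = 37.98 V.
Then V_B = V_A × (R3‖R_L)/(R2 + R3‖R_L) = 37.98 × 22110/88510 = 9.49 V.

V ≈ 9.49 V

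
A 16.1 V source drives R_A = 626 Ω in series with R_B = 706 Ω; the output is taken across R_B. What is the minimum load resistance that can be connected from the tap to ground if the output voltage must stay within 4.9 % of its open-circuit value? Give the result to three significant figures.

R_L(min) ≈ 6.44 kΩ

Output resistance R_th = R_A‖R_B = (626 × 706)/1332 = 331.8 Ω.
The fractional drop is R_th/(R_th + R_L); requiring this ≤ 0.0490 gives R_L ≥ R_th(1/0.0490 − 1) = 331.8 × 19.41 = 6.44 kΩ.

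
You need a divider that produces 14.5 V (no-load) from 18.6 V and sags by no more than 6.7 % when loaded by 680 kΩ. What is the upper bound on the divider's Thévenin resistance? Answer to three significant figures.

R_th ≤ 48.8 kΩ

Loading drop = R_th/(R_th + R_L) ≤ 0.0670, so R_th ≤ R_L · ε/(1−ε) = 680 kΩ × 0.0670/0.9330 = 48.8 kΩ.
(Any R1, R2 with R2/(R1+R2) = 0.780 and R1‖R2 ≤ 48.8 kΩ will meet the spec.)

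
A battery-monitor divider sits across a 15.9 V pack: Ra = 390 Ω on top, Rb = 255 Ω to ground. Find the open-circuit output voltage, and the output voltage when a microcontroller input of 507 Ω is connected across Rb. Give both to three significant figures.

Unloaded: 6.29 V; loaded: 4.82 V

Open-circuit: V = 15.9 × 255/(390 + 255) = 6.29 V.
With the load, Rb becomes Rb‖R_L = 169.7 Ω, so V = 15.9 × 169.7/559.7 = 4.82 V.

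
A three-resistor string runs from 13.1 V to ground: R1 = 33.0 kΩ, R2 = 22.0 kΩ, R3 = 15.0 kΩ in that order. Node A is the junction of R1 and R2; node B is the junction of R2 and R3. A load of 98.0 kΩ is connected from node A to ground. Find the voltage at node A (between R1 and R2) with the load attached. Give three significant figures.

Below node A the series string R2+R3 = 37.00 kΩ sits in parallel with the 98.0 kΩ load: 26.86 kΩ.
V_A = 13.1 × 26.86/(33.0 + 26.86) = 5.88 V.

V ≈ 5.88 V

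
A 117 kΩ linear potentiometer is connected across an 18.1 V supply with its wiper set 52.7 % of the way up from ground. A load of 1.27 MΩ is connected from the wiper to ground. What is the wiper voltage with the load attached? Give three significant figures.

V ≈ 9.32 V

The wiper splits the pot into (1−α)R = 55.34 kΩ above and αR = 61.66 kΩ below.
Lower section ‖ load = 58.80 kΩ.
V_wiper = 18.1 × 58.80/(55.34 + 58.80) = 9.32 V.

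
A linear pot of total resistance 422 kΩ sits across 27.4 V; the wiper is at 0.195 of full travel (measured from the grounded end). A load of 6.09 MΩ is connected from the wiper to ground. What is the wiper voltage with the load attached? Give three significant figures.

V ≈ 5.29 V

The wiper splits the pot into (1−α)R = 339.7 kΩ above and αR = 82.29 kΩ below.
Lower section ‖ load = 81.19 kΩ.
V_wiper = 27.4 × 81.19/(339.7 + 81.19) = 5.29 V.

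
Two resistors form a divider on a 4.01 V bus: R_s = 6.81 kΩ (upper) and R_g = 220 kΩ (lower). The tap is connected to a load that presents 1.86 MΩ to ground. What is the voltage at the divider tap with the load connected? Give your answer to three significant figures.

V_out ≈ 3.88 V

The load sits in parallel with R_g: R_g‖R_L = (220 × 1860) / (220 + 1860) = 196.7 kΩ.
V_out = 4.01 × 196.7 / (6.81 + 196.7) = 4.01 × 196.7/203.5 = 3.88 V.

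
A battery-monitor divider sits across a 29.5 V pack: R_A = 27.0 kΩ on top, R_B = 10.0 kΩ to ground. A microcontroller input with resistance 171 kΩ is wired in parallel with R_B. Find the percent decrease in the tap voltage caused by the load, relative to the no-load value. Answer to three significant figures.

4.09 %

The divider's output (Thévenin) resistance is R_A‖R_B = 7.297 kΩ.
Fractional drop under load = R_th/(R_th + R_L) = 7.297 / (7.297 + 171) = 0.04093.
So the output falls by 4.09 %.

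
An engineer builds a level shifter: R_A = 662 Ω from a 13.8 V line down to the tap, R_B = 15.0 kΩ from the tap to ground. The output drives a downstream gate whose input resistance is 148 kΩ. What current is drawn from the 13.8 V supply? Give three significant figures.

I ≈ 0.966 mA

R_B‖R_L = 13620 Ω, so the source sees R_A + R_B‖R_L = 14280 Ω.
I = 13.8 V / 14280 Ω = 0.966 mA.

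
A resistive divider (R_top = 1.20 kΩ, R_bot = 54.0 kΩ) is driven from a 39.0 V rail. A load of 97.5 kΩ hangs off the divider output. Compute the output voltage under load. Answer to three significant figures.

The load sits in parallel with R_bot: R_bot‖R_L = (54.0 × 97.5) / (54.0 + 97.5) = 34.75 kΩ.
V_out = 39.0 × 34.75 / (1.20 + 34.75) = 39.0 × 34.75/35.95 = 37.7 V.

V_out ≈ 37.7 V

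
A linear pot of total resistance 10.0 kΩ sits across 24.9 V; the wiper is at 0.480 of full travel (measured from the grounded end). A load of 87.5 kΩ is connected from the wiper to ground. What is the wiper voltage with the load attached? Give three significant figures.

V ≈ 11.6 V

The wiper splits the pot into (1−α)R = 5.200 kΩ above and αR = 4.800 kΩ below.
Lower section ‖ load = 4.550 kΩ.
V_wiper = 24.9 × 4.550/(5.200 + 4.550) = 11.6 V.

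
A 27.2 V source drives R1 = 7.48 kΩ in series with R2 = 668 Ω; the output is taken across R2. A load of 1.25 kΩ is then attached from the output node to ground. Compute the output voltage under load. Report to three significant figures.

V_out ≈ 1.50 V

The load sits in parallel with R2: R2‖R_L = (668 × 1250) / (668 + 1250) = 435.3 Ω.
V_out = 27.2 × 435.3 / (7480 + 435.3) = 27.2 × 435.3/7915 = 1.50 V.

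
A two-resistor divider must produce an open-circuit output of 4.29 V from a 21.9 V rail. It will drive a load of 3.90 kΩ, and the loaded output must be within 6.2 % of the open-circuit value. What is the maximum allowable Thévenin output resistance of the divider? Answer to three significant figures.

R_th ≤ 258 Ω

Loading drop = R_th/(R_th + R_L) ≤ 0.0620, so R_th ≤ R_L · ε/(1−ε) = 3.90 kΩ × 0.0620/0.9380 = 258 Ω.
(Any R1, R2 with R2/(R1+R2) = 0.196 and R1‖R2 ≤ 258 Ω will meet the spec.)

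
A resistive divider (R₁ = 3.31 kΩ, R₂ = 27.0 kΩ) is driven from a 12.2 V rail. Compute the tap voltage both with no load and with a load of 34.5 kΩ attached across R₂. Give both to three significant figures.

Open-circuit: V = 12.2 × 27.0/(3.31 + 27.0) = 10.9 V.
With the load, R₂ becomes R₂‖R_L = 15.15 kΩ, so V = 12.2 × 15.15/18.46 = 10.0 V.

Unloaded: 10.9 V; loaded: 10.0 V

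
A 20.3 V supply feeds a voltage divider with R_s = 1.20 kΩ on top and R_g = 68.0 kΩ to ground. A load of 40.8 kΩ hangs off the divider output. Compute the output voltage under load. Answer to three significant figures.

The load sits in parallel with R_g: R_g‖R_L = (68.0 × 40.8) / (68.0 + 40.8) = 25.50 kΩ.
V_out = 20.3 × 25.50 / (1.20 + 25.50) = 20.3 × 25.50/26.70 = 19.4 V.
(Unloaded it would have been 19.9 V.)

V_out ≈ 19.4 V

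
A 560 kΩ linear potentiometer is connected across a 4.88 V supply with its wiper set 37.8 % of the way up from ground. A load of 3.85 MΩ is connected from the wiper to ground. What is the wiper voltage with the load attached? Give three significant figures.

V ≈ 1.78 V

The wiper splits the pot into (1−α)R = 348.3 kΩ above and αR = 211.7 kΩ below.
Lower section ‖ load = 200.6 kΩ.
V_wiper = 4.88 × 200.6/(348.3 + 200.6) = 1.78 V.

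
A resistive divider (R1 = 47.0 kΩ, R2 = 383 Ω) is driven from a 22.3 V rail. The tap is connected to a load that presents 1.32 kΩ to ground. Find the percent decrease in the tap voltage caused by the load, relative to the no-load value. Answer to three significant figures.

22.3 %

The divider's output (Thévenin) resistance is R1‖R2 = 379.9 Ω.
Fractional drop under load = R_th/(R_th + R_L) = 379.9 / (379.9 + 1320) = 0.2235.
So the output falls by 22.3 %.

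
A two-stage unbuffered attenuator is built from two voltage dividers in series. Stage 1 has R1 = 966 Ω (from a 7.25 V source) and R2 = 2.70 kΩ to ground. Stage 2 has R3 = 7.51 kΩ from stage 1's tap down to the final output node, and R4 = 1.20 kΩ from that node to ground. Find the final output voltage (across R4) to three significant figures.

V_out ≈ 0.680 V

Stage 2 presents R3+R4 = 8710 Ω as a load on stage 1's tap.
Stage 1's lower leg becomes R2‖(R3+R4) = 2061 Ω, so V_mid = 7.25 × 2061/3027 = 4.936 V.
Stage 2 is itself unloaded: V_out = V_mid × R4/(R3+R4) = 4.936 × 1200/8710 = 0.680 V.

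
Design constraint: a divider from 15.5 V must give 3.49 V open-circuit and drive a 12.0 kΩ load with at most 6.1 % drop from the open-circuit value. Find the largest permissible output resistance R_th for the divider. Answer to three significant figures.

R_th ≤ 780 Ω

Loading drop = R_th/(R_th + R_L) ≤ 0.0610, so R_th ≤ R_L · ε/(1−ε) = 12.0 kΩ × 0.0610/0.9390 = 780 Ω.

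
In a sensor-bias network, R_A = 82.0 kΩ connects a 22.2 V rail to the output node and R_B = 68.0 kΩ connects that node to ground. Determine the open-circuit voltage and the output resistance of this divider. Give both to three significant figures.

V_th = 10.1 V, R_th = 37.2 kΩ

V_th is the open-circuit tap voltage: 22.2 × 68.0/(82.0 + 68.0) = 10.1 V.
With the supply zeroed, R_A and R_B appear in parallel from the tap: R_th = R_A‖R_B = (82.0 × 68.0)/150.0 = 37.2 kΩ.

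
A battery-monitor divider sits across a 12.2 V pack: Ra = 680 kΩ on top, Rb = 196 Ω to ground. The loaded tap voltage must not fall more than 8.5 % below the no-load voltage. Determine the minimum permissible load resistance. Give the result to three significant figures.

Output resistance R_th = Ra‖Rb = (680000 × 196)/680200 = 195.9 Ω.
The fractional drop is R_th/(R_th + R_L); requiring this ≤ 0.0850 gives R_L ≥ R_th(1/0.0850 − 1) = 195.9 × 10.76 = 2.11 kΩ.

R_L(min) ≈ 2.11 kΩ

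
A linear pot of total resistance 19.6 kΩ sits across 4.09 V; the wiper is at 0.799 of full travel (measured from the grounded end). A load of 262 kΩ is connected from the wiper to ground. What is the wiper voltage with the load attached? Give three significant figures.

The wiper splits the pot into (1−α)R = 3.940 kΩ above and αR = 15.66 kΩ below.
Lower section ‖ load = 14.78 kΩ.
V_wiper = 4.09 × 14.78/(3.940 + 14.78) = 3.23 V.

V ≈ 3.23 V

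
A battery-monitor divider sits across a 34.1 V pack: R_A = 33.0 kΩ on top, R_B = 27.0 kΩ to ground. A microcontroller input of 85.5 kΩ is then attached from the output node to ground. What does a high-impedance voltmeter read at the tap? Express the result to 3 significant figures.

The load sits in parallel with R_B: R_B‖R_L = (27.0 × 85.5) / (27.0 + 85.5) = 20.52 kΩ.
V_out = 34.1 × 20.52 / (33.0 + 20.52) = 34.1 × 20.52/53.52 = 13.1 V.

V_out ≈ 13.1 V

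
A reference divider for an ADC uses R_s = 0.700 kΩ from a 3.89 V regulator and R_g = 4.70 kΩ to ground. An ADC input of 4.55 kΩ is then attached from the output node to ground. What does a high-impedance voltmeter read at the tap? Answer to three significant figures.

The load sits in parallel with R_g: R_g‖R_L = (4700 × 4550) / (4700 + 4550) = 2312 Ω.
V_out = 3.89 × 2312 / (700 + 2312) = 3.89 × 2312/3012 = 2.99 V.

V_out ≈ 2.99 V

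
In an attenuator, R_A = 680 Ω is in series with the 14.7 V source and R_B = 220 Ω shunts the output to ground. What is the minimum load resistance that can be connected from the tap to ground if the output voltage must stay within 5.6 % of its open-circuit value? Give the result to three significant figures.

R_L(min) ≈ 2.80 kΩ

Output resistance R_th = R_A‖R_B = (680 × 220)/900.0 = 166.2 Ω.
The fractional drop is R_th/(R_th + R_L); requiring this ≤ 0.0560 gives R_L ≥ R_th(1/0.0560 − 1) = 166.2 × 16.86 = 2.80 kΩ.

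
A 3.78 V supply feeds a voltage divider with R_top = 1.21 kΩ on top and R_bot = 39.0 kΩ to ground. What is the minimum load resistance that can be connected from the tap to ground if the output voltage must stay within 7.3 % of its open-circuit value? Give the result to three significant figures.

R_L(min) ≈ 14.9 kΩ

Output resistance R_th = R_top‖R_bot = (1.21 × 39.0)/40.21 = 1.174 kΩ.
The fractional drop is R_th/(R_th + R_L); requiring this ≤ 0.0730 gives R_L ≥ R_th(1/0.0730 − 1) = 1.174 × 12.70 = 14.9 kΩ.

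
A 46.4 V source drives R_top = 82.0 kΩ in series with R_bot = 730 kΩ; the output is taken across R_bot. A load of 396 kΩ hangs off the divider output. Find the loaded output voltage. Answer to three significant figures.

The load sits in parallel with R_bot: R_bot‖R_L = (730 × 396) / (730 + 396) = 256.7 kΩ.
V_out = 46.4 × 256.7 / (82.0 + 256.7) = 46.4 × 256.7/338.7 = 35.2 V.

V_out ≈ 35.2 V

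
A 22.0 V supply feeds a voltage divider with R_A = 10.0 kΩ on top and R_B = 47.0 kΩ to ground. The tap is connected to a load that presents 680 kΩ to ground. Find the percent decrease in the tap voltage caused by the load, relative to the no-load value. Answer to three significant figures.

1.20 %

The divider's output (Thévenin) resistance is R_A‖R_B = 8.246 kΩ.
Fractional drop under load = R_th/(R_th + R_L) = 8.246 / (8.246 + 680) = 0.01198.
So the output falls by 1.20 %.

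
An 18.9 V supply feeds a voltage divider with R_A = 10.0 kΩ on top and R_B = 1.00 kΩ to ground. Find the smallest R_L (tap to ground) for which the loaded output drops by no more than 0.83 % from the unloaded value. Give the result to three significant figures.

R_L(min) ≈ 109 kΩ

Output resistance R_th = R_A‖R_B = (10000 × 1000)/11000 = 909.1 Ω.
The fractional drop is R_th/(R_th + R_L); requiring this ≤ 0.00830 gives R_L ≥ R_th(1/0.00830 − 1) = 909.1 × 119.5 = 109 kΩ.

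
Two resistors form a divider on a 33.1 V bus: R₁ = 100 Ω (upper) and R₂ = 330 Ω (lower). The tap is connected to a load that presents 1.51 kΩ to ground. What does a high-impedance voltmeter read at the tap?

V_out ≈ 24.2 V

The load sits in parallel with R₂: R₂‖R_L = (330 × 1510) / (330 + 1510) = 270.8 Ω.
V_out = 33.1 × 270.8 / (100 + 270.8) = 33.1 × 270.8/370.8 = 24.2 V.
(Unloaded it would have been 25.4 V.)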